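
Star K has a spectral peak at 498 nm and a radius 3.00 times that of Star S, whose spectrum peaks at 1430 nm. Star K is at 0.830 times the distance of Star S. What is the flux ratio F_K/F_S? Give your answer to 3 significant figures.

888

Wien's law: T_K/T_S = λ_S/λ_K = 1430/498 = 2.871.
L_K/L_S = (R_K/R_S)²(T_K/T_S)⁴ = (3.00)²(2.871)⁴ = 611.9.
F_K/F_S = (L_K/L_S)/(d_K/d_S)² = 611.9/(0.830)² = 888.2.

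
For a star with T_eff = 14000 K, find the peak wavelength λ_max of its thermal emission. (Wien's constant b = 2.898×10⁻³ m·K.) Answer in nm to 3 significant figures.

λ_max = b/T = 2.898×10⁻³ / 14000 = 2.07×10^-7 m = 207.0 nm.

207 nm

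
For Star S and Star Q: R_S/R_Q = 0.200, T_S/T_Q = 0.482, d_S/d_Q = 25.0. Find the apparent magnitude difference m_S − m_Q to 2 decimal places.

L_S/L_Q = (0.200)²(0.482)⁴ = 0.002159.
F_S/F_Q = (L_S/L_Q)/(d_S/d_Q)² = 0.002159/625.0 = 3.454×10^-6.
m_S − m_Q = −2.5 log₁₀(3.454×10^-6) = 13.65.

13.65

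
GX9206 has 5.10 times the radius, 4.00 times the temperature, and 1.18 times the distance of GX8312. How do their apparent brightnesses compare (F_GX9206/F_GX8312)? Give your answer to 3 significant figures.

4.78×10^3

L_GX9206/L_GX8312 = (R_GX9206/R_GX8312)²(T_GX9206/T_GX8312)⁴ = (5.10)² × (4.00)⁴ = 6659.
F_GX9206/F_GX8312 = (L_GX9206/L_GX8312)/(d_GX9206/d_GX8312)² = 6659 / (1.18)² = 4782.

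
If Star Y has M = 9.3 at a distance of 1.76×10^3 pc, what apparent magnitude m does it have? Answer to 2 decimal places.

20.53

m = M + 5 log₁₀(d/10 pc) = 9.3 + 5 log₁₀(1.76×10^3/10)
  = 9.3 + 5 × 2.246 = 9.3 + 11.23 = 20.53.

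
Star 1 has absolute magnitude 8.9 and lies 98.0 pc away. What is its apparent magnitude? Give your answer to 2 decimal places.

m = M + 5 log₁₀(d/10 pc) = 8.9 + 5 log₁₀(98.0/10)
  = 8.9 + 5 × 0.991 = 8.9 + 4.96 = 13.86.

13.86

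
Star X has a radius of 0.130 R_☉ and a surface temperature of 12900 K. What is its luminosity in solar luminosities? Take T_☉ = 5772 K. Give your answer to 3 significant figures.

L/L_☉ = (R/R_☉)² (T/T_☉)⁴ = (0.130)² × (12900/5772)⁴
       = 0.01690 × (2.235)⁴ = 0.01690 × 24.95 = 0.4216.

0.422 solar luminosities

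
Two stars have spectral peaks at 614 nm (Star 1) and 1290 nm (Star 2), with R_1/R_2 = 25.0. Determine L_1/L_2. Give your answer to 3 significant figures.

Wien's law gives T ∝ 1/λ_max, so T_1/T_2 = λ_2/λ_1 = 1290/614 = 2.101.
Then L ∝ R²T⁴ gives L_1/L_2 = (25.0)² × (2.101)⁴ = 625.0 × 19.48 = 1.218×10^4.

1.22×10^4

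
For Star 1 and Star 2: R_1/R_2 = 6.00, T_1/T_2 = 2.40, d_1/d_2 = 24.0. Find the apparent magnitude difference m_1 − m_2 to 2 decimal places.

-0.79

L_1/L_2 = (6.00)²(2.40)⁴ = 1194.
F_1/F_2 = (L_1/L_2)/(d_1/d_2)² = 1194/576.0 = 2.074.
m_1 − m_2 = −2.5 log₁₀(2.074) = -0.79.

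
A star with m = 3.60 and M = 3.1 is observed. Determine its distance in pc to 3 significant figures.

m − M = 5 log₁₀(d/10 pc)
3.60 − (3.1) = 0.50 = 5 log₁₀(d/10)
d = 10 × 10^(0.50/5) = 10 × 10^0.100 = 12.59 pc.

12.6 pc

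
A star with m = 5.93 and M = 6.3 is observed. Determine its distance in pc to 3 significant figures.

m − M = 5 log₁₀(d/10 pc)
5.93 − (6.3) = -0.37 = 5 log₁₀(d/10)
d = 10 × 10^(-0.37/5) = 10 × 10^-0.074 = 8.433 pc.

8.43 pc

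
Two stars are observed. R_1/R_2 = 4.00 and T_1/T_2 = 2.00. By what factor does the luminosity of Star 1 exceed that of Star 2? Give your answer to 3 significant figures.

256

From the Stefan–Boltzmann law, L ∝ R²T⁴, so
L_1/L_2 = (R_1/R_2)² (T_1/T_2)⁴ = (4.00)² × (2.00)⁴ = 16.00 × 16.00 = 256.0.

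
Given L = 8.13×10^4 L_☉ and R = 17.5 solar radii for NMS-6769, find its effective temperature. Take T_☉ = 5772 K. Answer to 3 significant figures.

2.33×10^4 K

T/T_☉ = (L/L_☉)^(1/4) / (R/R_☉)^(1/2)
T = 5772 × (8.13×10^4)^(1/4) / √(17.5) = 5772 × 16.89 / 4.183 = 2.330×10^4 K.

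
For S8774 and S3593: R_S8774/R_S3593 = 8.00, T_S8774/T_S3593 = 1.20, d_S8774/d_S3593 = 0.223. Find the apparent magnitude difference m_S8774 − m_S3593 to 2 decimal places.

-8.57

L_S8774/L_S3593 = (8.00)²(1.20)⁴ = 132.7.
F_S8774/F_S3593 = (L_S8774/L_S3593)/(d_S8774/d_S3593)² = 132.7/0.04973 = 2669.
m_S8774 − m_S3593 = −2.5 log₁₀(2669) = -8.57.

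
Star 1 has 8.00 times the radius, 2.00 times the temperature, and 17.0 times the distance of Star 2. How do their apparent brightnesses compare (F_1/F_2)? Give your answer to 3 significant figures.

L_1/L_2 = (R_1/R_2)²(T_1/T_2)⁴ = (8.00)² × (2.00)⁴ = 1024.
F_1/F_2 = (L_1/L_2)/(d_1/d_2)² = 1024 / (17.0)² = 3.543.

3.54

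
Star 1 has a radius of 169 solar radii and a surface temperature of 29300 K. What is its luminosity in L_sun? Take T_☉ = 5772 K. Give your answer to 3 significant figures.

L/L_☉ = (R/R_☉)² (T/T_☉)⁴ = (169)² × (29300/5772)⁴
       = 2.856×10^4 × (5.076)⁴ = 2.856×10^4 × 664.0 = 1.896×10^7.

1.90×10^7 L_sun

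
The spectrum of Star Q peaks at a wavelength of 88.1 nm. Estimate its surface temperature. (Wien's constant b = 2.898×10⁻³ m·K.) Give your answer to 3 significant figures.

3.29×10^4 K

T = b/λ_max = 2.898×10⁻³ / (88.1×10⁻⁹) = 3.289×10^4 K.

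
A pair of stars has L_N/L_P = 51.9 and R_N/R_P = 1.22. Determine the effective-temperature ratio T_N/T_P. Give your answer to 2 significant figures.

L ∝ R²T⁴ gives T ∝ (L/R²)^(1/4), so
T_N/T_P = (51.9 / 1.22²)^(1/4) = (34.87)^(1/4) = 2.430.

2.4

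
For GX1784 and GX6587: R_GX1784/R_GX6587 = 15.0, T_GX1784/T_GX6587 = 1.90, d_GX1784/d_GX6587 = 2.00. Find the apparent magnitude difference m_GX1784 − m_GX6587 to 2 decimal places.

L_GX1784/L_GX6587 = (15.0)²(1.90)⁴ = 2932.
F_GX1784/F_GX6587 = (L_GX1784/L_GX6587)/(d_GX1784/d_GX6587)² = 2932/4.000 = 733.1.
m_GX1784 − m_GX6587 = −2.5 log₁₀(733.1) = -7.16.

-7.16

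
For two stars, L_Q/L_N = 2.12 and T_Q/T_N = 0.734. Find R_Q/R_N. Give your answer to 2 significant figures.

2.7

L ∝ R²T⁴ gives R ∝ √L / T², so
R_Q/R_N = √(2.12) / (0.734)² = 1.456 / 0.5388 = 2.703.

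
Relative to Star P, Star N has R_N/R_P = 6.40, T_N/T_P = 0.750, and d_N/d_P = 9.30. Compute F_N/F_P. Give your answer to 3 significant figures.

0.150

L_N/L_P = (R_N/R_P)²(T_N/T_P)⁴ = (6.40)² × (0.750)⁴ = 12.96.
F_N/F_P = (L_N/L_P)/(d_N/d_P)² = 12.96 / (9.30)² = 0.1498.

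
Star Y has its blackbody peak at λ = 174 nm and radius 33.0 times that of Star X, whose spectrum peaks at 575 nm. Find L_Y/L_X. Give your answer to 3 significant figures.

1.30×10^5

Wien's law gives T ∝ 1/λ_max, so T_Y/T_X = λ_X/λ_Y = 575/174 = 3.305.
Then L ∝ R²T⁴ gives L_Y/L_X = (33.0)² × (3.305)⁴ = 1089 × 119.3 = 1.299×10^5.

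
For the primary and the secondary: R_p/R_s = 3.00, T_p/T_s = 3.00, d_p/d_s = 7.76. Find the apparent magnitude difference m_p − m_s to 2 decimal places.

L_p/L_s = (3.00)²(3.00)⁴ = 729.0.
F_p/F_s = (L_p/L_s)/(d_p/d_s)² = 729.0/60.22 = 12.11.
m_p − m_s = −2.5 log₁₀(12.11) = -2.71.

-2.71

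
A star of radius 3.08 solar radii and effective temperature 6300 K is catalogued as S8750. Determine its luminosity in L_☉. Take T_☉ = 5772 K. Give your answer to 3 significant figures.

13.5 L_☉

L/L_☉ = (R/R_☉)² (T/T_☉)⁴ = (3.08)² × (6300/5772)⁴
       = 9.486 × (1.091)⁴ = 9.486 × 1.419 = 13.46.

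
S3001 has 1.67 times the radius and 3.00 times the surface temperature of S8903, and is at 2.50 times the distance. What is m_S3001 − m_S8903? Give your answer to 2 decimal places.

L_S3001/L_S8903 = (1.67)²(3.00)⁴ = 225.9.
F_S3001/F_S8903 = (L_S3001/L_S8903)/(d_S3001/d_S8903)² = 225.9/6.250 = 36.14.
m_S3001 − m_S8903 = −2.5 log₁₀(36.14) = -3.90.

-3.90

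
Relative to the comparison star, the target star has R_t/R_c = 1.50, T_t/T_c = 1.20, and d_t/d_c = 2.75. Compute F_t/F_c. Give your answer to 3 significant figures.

0.617

L_t/L_c = (R_t/R_c)²(T_t/T_c)⁴ = (1.50)² × (1.20)⁴ = 4.666.
F_t/F_c = (L_t/L_c)/(d_t/d_c)² = 4.666 / (2.75)² = 0.6169.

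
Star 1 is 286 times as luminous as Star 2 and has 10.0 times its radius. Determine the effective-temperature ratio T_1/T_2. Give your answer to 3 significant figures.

L ∝ R²T⁴ gives T ∝ (L/R²)^(1/4), so
T_1/T_2 = (286 / 10.0²)^(1/4) = (2.860)^(1/4) = 1.300.

1.30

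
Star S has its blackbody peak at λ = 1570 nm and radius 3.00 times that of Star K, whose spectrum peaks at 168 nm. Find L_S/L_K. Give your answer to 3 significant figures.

Wien's law gives T ∝ 1/λ_max, so T_S/T_K = λ_K/λ_S = 168/1570 = 0.1070.
Then L ∝ R²T⁴ gives L_S/L_K = (3.00)² × (0.1070)⁴ = 9.000 × 1.311×10^-4 = 0.001180.

0.00118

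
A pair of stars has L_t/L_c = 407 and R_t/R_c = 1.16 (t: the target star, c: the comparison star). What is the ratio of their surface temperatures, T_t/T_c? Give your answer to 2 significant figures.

L ∝ R²T⁴ gives T ∝ (L/R²)^(1/4), so
T_t/T_c = (407 / 1.16²)^(1/4) = (302.5)^(1/4) = 4.170.

4.2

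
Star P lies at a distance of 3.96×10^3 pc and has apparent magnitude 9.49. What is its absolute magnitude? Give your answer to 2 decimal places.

-3.50

M = m − 5 log₁₀(d/10 pc) = 9.49 − 5 log₁₀(3.96×10^3/10)
  = 9.49 − 5 × 2.598 = 9.49 − 12.99 = -3.50.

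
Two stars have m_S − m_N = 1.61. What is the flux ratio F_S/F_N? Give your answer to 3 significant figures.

0.227

F_S/F_N = 10^(−(m_S − m_N)/2.5) = 10^(-1.61/2.5) = 10^-0.644 = 0.2270.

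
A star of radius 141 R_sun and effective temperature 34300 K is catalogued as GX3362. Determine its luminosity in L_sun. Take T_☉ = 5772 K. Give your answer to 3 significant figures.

L/L_☉ = (R/R_☉)² (T/T_☉)⁴ = (141)² × (34300/5772)⁴
       = 1.988×10^4 × (5.942)⁴ = 1.988×10^4 × 1247 = 2.479×10^7.

2.48×10^7 L_sun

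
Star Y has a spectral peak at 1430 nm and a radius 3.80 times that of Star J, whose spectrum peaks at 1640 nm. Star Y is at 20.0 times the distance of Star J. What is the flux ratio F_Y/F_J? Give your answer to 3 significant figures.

0.0625

Wien's law: T_Y/T_J = λ_J/λ_Y = 1640/1430 = 1.147.
L_Y/L_J = (R_Y/R_J)²(T_Y/T_J)⁴ = (3.80)²(1.147)⁴ = 24.98.
F_Y/F_J = (L_Y/L_J)/(d_Y/d_J)² = 24.98/(20.0)² = 0.06245.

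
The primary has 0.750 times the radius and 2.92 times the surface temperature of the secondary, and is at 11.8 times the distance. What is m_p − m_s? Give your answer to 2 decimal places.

L_p/L_s = (0.750)²(2.92)⁴ = 40.89.
F_p/F_s = (L_p/L_s)/(d_p/d_s)² = 40.89/139.2 = 0.2937.
m_p − m_s = −2.5 log₁₀(0.2937) = 1.33.

1.33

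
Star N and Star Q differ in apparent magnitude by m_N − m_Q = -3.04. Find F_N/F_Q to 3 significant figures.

F_N/F_Q = 10^(−(m_N − m_Q)/2.5) = 10^(3.04/2.5) = 10^1.216 = 16.44.

16.4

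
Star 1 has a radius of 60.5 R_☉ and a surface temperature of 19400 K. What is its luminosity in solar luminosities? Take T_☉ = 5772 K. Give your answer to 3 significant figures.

L/L_☉ = (R/R_☉)² (T/T_☉)⁴ = (60.5)² × (19400/5772)⁴
       = 3660 × (3.361)⁴ = 3660 × 127.6 = 4.671×10^5.

4.67×10^5 solar luminosities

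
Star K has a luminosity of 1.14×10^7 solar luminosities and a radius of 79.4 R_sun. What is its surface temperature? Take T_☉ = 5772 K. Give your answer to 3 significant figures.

T/T_☉ = (L/L_☉)^(1/4) / (R/R_☉)^(1/2)
T = 5772 × (1.14×10^7)^(1/4) / √(79.4) = 5772 × 58.11 / 8.911 = 3.764×10^4 K.

3.76×10^4 K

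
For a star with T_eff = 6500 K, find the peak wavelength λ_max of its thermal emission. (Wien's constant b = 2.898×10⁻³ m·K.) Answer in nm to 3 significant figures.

446 nm

λ_max = b/T = 2.898×10⁻³ / 6500 = 4.46×10^-7 m = 445.8 nm.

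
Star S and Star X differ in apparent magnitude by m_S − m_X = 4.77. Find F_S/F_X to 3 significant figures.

0.0124

F_S/F_X = 10^(−(m_S − m_X)/2.5) = 10^(-4.77/2.5) = 10^-1.908 = 0.01236.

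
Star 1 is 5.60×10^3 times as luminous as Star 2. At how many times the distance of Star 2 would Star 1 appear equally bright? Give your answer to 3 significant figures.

74.8

Equal flux requires L_1/d_1² = L_2/d_2², so d_1/d_2 = √(L_1/L_2)
= √(5.60×10^3) = 74.83.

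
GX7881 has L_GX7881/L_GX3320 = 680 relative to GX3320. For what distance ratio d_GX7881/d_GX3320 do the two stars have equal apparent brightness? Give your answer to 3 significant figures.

Equal flux requires L_GX7881/d_GX7881² = L_GX3320/d_GX3320², so d_GX7881/d_GX3320 = √(L_GX7881/L_GX3320)
= √(680) = 26.08.

26.1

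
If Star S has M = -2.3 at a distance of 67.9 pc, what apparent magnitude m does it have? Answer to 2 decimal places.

1.86

m = M + 5 log₁₀(d/10 pc) = -2.3 + 5 log₁₀(67.9/10)
  = -2.3 + 5 × 0.832 = -2.3 + 4.16 = 1.86.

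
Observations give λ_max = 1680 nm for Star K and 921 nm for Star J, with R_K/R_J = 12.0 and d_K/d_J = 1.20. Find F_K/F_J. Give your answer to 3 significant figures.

9.03

Wien's law: T_K/T_J = λ_J/λ_K = 921/1680 = 0.5482.
L_K/L_J = (R_K/R_J)²(T_K/T_J)⁴ = (12.0)²(0.5482)⁴ = 13.01.
F_K/F_J = (L_K/L_J)/(d_K/d_J)² = 13.01/(1.20)² = 9.032.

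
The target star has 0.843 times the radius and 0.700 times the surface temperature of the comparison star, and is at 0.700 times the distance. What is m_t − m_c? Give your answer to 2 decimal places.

L_t/L_c = (0.843)²(0.700)⁴ = 0.1706.
F_t/F_c = (L_t/L_c)/(d_t/d_c)² = 0.1706/0.4900 = 0.3482.
m_t − m_c = −2.5 log₁₀(0.3482) = 1.15.

1.15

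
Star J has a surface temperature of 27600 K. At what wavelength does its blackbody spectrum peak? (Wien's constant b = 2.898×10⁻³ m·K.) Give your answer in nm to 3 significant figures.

105 nm

λ_max = b/T = 2.898×10⁻³ / 27600 = 1.05×10^-7 m = 105.0 nm.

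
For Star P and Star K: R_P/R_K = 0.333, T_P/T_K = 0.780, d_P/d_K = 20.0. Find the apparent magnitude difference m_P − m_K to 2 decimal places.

9.97

L_P/L_K = (0.333)²(0.780)⁴ = 0.04105.
F_P/F_K = (L_P/L_K)/(d_P/d_K)² = 0.04105/400.0 = 1.026×10^-4.
m_P − m_K = −2.5 log₁₀(1.026×10^-4) = 9.97.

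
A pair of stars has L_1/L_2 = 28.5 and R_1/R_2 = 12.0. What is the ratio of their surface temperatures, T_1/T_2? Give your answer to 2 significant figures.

0.67

L ∝ R²T⁴ gives T ∝ (L/R²)^(1/4), so
T_1/T_2 = (28.5 / 12.0²)^(1/4) = (0.1979)^(1/4) = 0.6670.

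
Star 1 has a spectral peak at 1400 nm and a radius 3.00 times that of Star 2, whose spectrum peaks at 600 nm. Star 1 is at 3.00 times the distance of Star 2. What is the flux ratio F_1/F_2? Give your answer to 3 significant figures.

Wien's law: T_1/T_2 = λ_2/λ_1 = 600/1400 = 0.4286.
L_1/L_2 = (R_1/R_2)²(T_1/T_2)⁴ = (3.00)²(0.4286)⁴ = 0.3036.
F_1/F_2 = (L_1/L_2)/(d_1/d_2)² = 0.3036/(3.00)² = 0.03374.

0.0337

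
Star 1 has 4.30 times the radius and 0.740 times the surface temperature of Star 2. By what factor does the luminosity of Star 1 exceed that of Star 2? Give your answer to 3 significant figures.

5.54

From the Stefan–Boltzmann law, L ∝ R²T⁴, so
L_1/L_2 = (R_1/R_2)² (T_1/T_2)⁴ = (4.30)² × (0.740)⁴ = 18.49 × 0.2999 = 5.545.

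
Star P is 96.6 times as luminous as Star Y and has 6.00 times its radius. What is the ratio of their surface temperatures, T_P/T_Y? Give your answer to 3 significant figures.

L ∝ R²T⁴ gives T ∝ (L/R²)^(1/4), so
T_P/T_Y = (96.6 / 6.00²)^(1/4) = (2.683)^(1/4) = 1.280.

1.28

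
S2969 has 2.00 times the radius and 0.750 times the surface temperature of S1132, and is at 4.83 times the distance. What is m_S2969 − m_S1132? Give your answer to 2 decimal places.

L_S2969/L_S1132 = (2.00)²(0.750)⁴ = 1.266.
F_S2969/F_S1132 = (L_S2969/L_S1132)/(d_S2969/d_S1132)² = 1.266/23.33 = 0.05425.
m_S2969 − m_S1132 = −2.5 log₁₀(0.05425) = 3.16.

3.16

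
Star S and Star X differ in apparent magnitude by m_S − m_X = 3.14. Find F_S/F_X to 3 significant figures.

F_S/F_X = 10^(−(m_S − m_X)/2.5) = 10^(-3.14/2.5) = 10^-1.256 = 0.05546.

0.0555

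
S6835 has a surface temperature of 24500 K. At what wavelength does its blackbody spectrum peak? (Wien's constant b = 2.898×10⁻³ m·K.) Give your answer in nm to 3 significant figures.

118 nm

λ_max = b/T = 2.898×10⁻³ / 24500 = 1.18×10^-7 m = 118.3 nm.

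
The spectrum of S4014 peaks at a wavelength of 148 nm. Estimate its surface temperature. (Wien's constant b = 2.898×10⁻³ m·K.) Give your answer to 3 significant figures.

1.96×10^4 K

T = b/λ_max = 2.898×10⁻³ / (148×10⁻⁹) = 1.958×10^4 K.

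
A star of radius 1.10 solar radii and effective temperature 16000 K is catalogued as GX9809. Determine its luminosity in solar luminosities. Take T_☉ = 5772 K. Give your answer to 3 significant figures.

L/L_☉ = (R/R_☉)² (T/T_☉)⁴ = (1.10)² × (16000/5772)⁴
       = 1.210 × (2.772)⁴ = 1.210 × 59.04 = 71.44.

71.4 solar luminosities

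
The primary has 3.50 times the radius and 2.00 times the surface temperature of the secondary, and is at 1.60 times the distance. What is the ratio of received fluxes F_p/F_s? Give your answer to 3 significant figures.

L_p/L_s = (R_p/R_s)²(T_p/T_s)⁴ = (3.50)² × (2.00)⁴ = 196.0.
F_p/F_s = (L_p/L_s)/(d_p/d_s)² = 196.0 / (1.60)² = 76.56.

76.6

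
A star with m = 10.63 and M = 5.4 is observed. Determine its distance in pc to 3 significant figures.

m − M = 5 log₁₀(d/10 pc)
10.63 − (5.4) = 5.23 = 5 log₁₀(d/10)
d = 10 × 10^(5.23/5) = 10 × 10^1.046 = 111.2 pc.

111 pc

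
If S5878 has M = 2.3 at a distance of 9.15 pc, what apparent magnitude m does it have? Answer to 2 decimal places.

2.11

m = M + 5 log₁₀(d/10 pc) = 2.3 + 5 log₁₀(9.15/10)
  = 2.3 + 5 × -0.039 = 2.3 + -0.19 = 2.11.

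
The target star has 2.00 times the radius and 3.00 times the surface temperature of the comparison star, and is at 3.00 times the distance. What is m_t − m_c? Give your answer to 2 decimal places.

L_t/L_c = (2.00)²(3.00)⁴ = 324.0.
F_t/F_c = (L_t/L_c)/(d_t/d_c)² = 324.0/9.000 = 36.00.
m_t − m_c = −2.5 log₁₀(36.00) = -3.89.

-3.89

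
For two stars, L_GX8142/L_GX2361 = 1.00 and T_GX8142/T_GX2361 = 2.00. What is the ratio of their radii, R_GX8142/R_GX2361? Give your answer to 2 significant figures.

0.25

L ∝ R²T⁴ gives R ∝ √L / T², so
R_GX8142/R_GX2361 = √(1.00) / (2.00)² = 1.000 / 4.000 = 0.2500.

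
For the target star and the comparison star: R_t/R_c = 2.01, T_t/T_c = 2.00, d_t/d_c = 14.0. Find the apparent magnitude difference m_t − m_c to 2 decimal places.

1.20

L_t/L_c = (2.01)²(2.00)⁴ = 64.64.
F_t/F_c = (L_t/L_c)/(d_t/d_c)² = 64.64/196.0 = 0.3298.
m_t − m_c = −2.5 log₁₀(0.3298) = 1.20.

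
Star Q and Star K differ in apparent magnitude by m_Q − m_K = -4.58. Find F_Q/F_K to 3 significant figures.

67.9

F_Q/F_K = 10^(−(m_Q − m_K)/2.5) = 10^(4.58/2.5) = 10^1.832 = 67.92.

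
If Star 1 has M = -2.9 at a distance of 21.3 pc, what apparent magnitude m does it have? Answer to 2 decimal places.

-1.26

m = M + 5 log₁₀(d/10 pc) = -2.9 + 5 log₁₀(21.3/10)
  = -2.9 + 5 × 0.328 = -2.9 + 1.64 = -1.26.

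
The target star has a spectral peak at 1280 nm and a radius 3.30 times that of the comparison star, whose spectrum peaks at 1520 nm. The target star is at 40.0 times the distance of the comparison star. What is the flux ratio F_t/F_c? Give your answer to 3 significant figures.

Wien's law: T_t/T_c = λ_c/λ_t = 1520/1280 = 1.188.
L_t/L_c = (R_t/R_c)²(T_t/T_c)⁴ = (3.30)²(1.188)⁴ = 21.66.
F_t/F_c = (L_t/L_c)/(d_t/d_c)² = 21.66/(40.0)² = 0.01353.

0.0135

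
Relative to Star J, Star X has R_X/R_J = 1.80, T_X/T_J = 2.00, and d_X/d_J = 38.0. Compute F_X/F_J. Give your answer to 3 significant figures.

L_X/L_J = (R_X/R_J)²(T_X/T_J)⁴ = (1.80)² × (2.00)⁴ = 51.84.
F_X/F_J = (L_X/L_J)/(d_X/d_J)² = 51.84 / (38.0)² = 0.03590.

0.0359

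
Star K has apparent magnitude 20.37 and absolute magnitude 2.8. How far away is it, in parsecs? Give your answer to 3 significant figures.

3.27×10^4 pc

m − M = 5 log₁₀(d/10 pc)
20.37 − (2.8) = 17.57 = 5 log₁₀(d/10)
d = 10 × 10^(17.57/5) = 10 × 10^3.514 = 3.266×10^4 pc.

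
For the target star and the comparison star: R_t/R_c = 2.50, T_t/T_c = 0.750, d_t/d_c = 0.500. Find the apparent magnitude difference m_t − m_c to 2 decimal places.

-2.25

L_t/L_c = (2.50)²(0.750)⁴ = 1.978.
F_t/F_c = (L_t/L_c)/(d_t/d_c)² = 1.978/0.2500 = 7.910.
m_t − m_c = −2.5 log₁₀(7.910) = -2.25.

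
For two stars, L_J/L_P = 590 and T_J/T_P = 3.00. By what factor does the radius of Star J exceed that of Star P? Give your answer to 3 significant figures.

L ∝ R²T⁴ gives R ∝ √L / T², so
R_J/R_P = √(590) / (3.00)² = 24.29 / 9.000 = 2.699.

2.70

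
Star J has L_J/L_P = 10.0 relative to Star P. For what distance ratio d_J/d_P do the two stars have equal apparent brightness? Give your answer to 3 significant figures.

Equal flux requires L_J/d_J² = L_P/d_P², so d_J/d_P = √(L_J/L_P)
= √(10.0) = 3.162.

3.16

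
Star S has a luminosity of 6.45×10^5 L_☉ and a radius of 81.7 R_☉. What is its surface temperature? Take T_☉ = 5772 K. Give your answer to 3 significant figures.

1.81×10^4 K

T/T_☉ = (L/L_☉)^(1/4) / (R/R_☉)^(1/2)
T = 5772 × (6.45×10^5)^(1/4) / √(81.7) = 5772 × 28.34 / 9.039 = 1.810×10^4 K.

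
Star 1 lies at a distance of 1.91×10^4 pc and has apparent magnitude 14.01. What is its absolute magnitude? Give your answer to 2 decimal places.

-2.40

M = m − 5 log₁₀(d/10 pc) = 14.01 − 5 log₁₀(1.91×10^4/10)
  = 14.01 − 5 × 3.281 = 14.01 − 16.41 = -2.40.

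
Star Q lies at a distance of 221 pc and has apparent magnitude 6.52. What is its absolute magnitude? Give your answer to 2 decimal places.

M = m − 5 log₁₀(d/10 pc) = 6.52 − 5 log₁₀(221/10)
  = 6.52 − 5 × 1.344 = 6.52 − 6.72 = -0.20.

-0.20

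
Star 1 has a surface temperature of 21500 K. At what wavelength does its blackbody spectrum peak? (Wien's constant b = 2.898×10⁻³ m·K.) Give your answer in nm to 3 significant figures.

λ_max = b/T = 2.898×10⁻³ / 21500 = 1.35×10^-7 m = 134.8 nm.

135 nm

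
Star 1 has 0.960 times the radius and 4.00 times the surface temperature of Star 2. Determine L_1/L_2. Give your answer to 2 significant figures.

2.4×10^2

From the Stefan–Boltzmann law, L ∝ R²T⁴, so
L_1/L_2 = (R_1/R_2)² (T_1/T_2)⁴ = (0.960)² × (4.00)⁴ = 0.9216 × 256.0 = 235.9.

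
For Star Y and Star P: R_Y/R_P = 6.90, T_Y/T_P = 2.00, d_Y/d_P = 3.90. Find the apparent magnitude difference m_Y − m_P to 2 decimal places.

-4.25

L_Y/L_P = (6.90)²(2.00)⁴ = 761.8.
F_Y/F_P = (L_Y/L_P)/(d_Y/d_P)² = 761.8/15.21 = 50.08.
m_Y − m_P = −2.5 log₁₀(50.08) = -4.25.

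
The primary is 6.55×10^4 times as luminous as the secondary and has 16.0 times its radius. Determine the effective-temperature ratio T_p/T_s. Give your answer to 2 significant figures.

4.0

L ∝ R²T⁴ gives T ∝ (L/R²)^(1/4), so
T_p/T_s = (6.55×10^4 / 16.0²)^(1/4) = (255.9)^(1/4) = 3.999.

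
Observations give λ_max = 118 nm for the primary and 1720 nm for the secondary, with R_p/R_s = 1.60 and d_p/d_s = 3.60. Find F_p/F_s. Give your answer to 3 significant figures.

8.92×10^3

Wien's law: T_p/T_s = λ_s/λ_p = 1720/118 = 14.58.
L_p/L_s = (R_p/R_s)²(T_p/T_s)⁴ = (1.60)²(14.58)⁴ = 1.156×10^5.
F_p/F_s = (L_p/L_s)/(d_p/d_s)² = 1.156×10^5/(3.60)² = 8917.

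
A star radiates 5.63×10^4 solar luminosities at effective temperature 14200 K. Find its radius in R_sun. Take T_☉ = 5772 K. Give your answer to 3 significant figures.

R/R_☉ = √(L/L_☉) / (T/T_☉)² = √(5.63×10^4) / (2.460)²
       = 237.3 / 6.052 = 39.20.

39.2 R_sun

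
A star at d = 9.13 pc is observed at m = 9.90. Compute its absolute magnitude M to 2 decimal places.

M = m − 5 log₁₀(d/10 pc) = 9.90 − 5 log₁₀(9.13/10)
  = 9.90 − 5 × -0.040 = 9.90 − -0.20 = 10.10.

10.10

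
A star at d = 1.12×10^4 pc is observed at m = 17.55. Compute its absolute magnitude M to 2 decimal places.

M = m − 5 log₁₀(d/10 pc) = 17.55 − 5 log₁₀(1.12×10^4/10)
  = 17.55 − 5 × 3.049 = 17.55 − 15.25 = 2.30.

2.30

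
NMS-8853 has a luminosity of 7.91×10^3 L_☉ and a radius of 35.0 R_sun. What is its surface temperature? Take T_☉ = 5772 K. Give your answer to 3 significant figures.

9.20×10^3 K

T/T_☉ = (L/L_☉)^(1/4) / (R/R_☉)^(1/2)
T = 5772 × (7.91×10^3)^(1/4) / √(35.0) = 5772 × 9.431 / 5.916 = 9201 K.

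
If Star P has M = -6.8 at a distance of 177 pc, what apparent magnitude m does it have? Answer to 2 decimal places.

-0.56

m = M + 5 log₁₀(d/10 pc) = -6.8 + 5 log₁₀(177/10)
  = -6.8 + 5 × 1.248 = -6.8 + 6.24 = -0.56.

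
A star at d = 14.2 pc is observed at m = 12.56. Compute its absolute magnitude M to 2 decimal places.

M = m − 5 log₁₀(d/10 pc) = 12.56 − 5 log₁₀(14.2/10)
  = 12.56 − 5 × 0.152 = 12.56 − 0.76 = 11.80.

11.80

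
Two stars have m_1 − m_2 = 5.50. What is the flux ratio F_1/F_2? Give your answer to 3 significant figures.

0.00631

F_1/F_2 = 10^(−(m_1 − m_2)/2.5) = 10^(-5.50/2.5) = 10^-2.200 = 0.006310.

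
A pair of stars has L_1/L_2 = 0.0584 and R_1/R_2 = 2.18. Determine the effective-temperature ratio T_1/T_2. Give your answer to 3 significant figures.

L ∝ R²T⁴ gives T ∝ (L/R²)^(1/4), so
T_1/T_2 = (0.0584 / 2.18²)^(1/4) = (0.01229)^(1/4) = 0.3329.

0.333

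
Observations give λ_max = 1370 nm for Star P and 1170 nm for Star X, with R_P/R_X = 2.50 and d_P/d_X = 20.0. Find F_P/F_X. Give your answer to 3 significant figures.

0.00831

Wien's law: T_P/T_X = λ_X/λ_P = 1170/1370 = 0.8540.
L_P/L_X = (R_P/R_X)²(T_P/T_X)⁴ = (2.50)²(0.8540)⁴ = 3.325.
F_P/F_X = (L_P/L_X)/(d_P/d_X)² = 3.325/(20.0)² = 0.008312.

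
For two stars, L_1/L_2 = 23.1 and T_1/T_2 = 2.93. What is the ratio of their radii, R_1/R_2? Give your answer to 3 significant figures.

0.560

L ∝ R²T⁴ gives R ∝ √L / T², so
R_1/R_2 = √(23.1) / (2.93)² = 4.806 / 8.585 = 0.5598.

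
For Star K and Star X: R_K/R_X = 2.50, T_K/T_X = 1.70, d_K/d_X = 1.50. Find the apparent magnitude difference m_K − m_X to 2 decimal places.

L_K/L_X = (2.50)²(1.70)⁴ = 52.20.
F_K/F_X = (L_K/L_X)/(d_K/d_X)² = 52.20/2.250 = 23.20.
m_K − m_X = −2.5 log₁₀(23.20) = -3.41.

-3.41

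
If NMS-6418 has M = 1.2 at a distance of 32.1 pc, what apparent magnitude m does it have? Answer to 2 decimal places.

3.73

m = M + 5 log₁₀(d/10 pc) = 1.2 + 5 log₁₀(32.1/10)
  = 1.2 + 5 × 0.507 = 1.2 + 2.53 = 3.73.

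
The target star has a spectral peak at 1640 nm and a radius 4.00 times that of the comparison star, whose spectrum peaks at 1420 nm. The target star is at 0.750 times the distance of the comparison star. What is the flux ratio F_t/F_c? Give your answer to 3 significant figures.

16.0

Wien's law: T_t/T_c = λ_c/λ_t = 1420/1640 = 0.8659.
L_t/L_c = (R_t/R_c)²(T_t/T_c)⁴ = (4.00)²(0.8659)⁴ = 8.993.
F_t/F_c = (L_t/L_c)/(d_t/d_c)² = 8.993/(0.750)² = 15.99.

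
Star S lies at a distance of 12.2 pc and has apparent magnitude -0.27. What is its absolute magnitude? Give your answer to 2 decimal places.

-0.70

M = m − 5 log₁₀(d/10 pc) = -0.27 − 5 log₁₀(12.2/10)
  = -0.27 − 5 × 0.086 = -0.27 − 0.43 = -0.70.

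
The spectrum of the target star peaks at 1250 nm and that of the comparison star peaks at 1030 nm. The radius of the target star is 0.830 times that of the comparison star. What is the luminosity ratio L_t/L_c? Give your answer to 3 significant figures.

0.318

Wien's law gives T ∝ 1/λ_max, so T_t/T_c = λ_c/λ_t = 1030/1250 = 0.8240.
Then L ∝ R²T⁴ gives L_t/L_c = (0.830)² × (0.8240)⁴ = 0.6889 × 0.4610 = 0.3176.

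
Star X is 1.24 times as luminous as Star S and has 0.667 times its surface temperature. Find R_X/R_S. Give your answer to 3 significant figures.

L ∝ R²T⁴ gives R ∝ √L / T², so
R_X/R_S = √(1.24) / (0.667)² = 1.114 / 0.4449 = 2.503.

2.50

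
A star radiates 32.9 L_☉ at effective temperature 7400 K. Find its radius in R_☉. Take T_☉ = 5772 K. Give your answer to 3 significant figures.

R/R_☉ = √(L/L_☉) / (T/T_☉)² = √(32.9) / (1.282)²
       = 5.736 / 1.644 = 3.490.

3.49 R_☉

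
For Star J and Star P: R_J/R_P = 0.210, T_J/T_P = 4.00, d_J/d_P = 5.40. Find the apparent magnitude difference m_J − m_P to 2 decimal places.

1.03

L_J/L_P = (0.210)²(4.00)⁴ = 11.29.
F_J/F_P = (L_J/L_P)/(d_J/d_P)² = 11.29/29.16 = 0.3872.
m_J − m_P = −2.5 log₁₀(0.3872) = 1.03.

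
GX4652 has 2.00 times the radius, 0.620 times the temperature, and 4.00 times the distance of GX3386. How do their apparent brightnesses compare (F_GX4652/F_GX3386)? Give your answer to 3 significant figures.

0.0369

L_GX4652/L_GX3386 = (R_GX4652/R_GX3386)²(T_GX4652/T_GX3386)⁴ = (2.00)² × (0.620)⁴ = 0.5911.
F_GX4652/F_GX3386 = (L_GX4652/L_GX3386)/(d_GX4652/d_GX3386)² = 0.5911 / (4.00)² = 0.03694.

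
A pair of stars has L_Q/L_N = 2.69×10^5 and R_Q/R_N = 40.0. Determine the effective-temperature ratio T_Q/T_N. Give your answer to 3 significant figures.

L ∝ R²T⁴ gives T ∝ (L/R²)^(1/4), so
T_Q/T_N = (2.69×10^5 / 40.0²)^(1/4) = (168.1)^(1/4) = 3.601.

3.60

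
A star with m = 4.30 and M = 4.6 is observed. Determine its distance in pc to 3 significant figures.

8.71 pc

m − M = 5 log₁₀(d/10 pc)
4.30 − (4.6) = -0.30 = 5 log₁₀(d/10)
d = 10 × 10^(-0.30/5) = 10 × 10^-0.060 = 8.710 pc.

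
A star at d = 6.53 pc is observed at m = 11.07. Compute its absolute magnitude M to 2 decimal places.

12.00

M = m − 5 log₁₀(d/10 pc) = 11.07 − 5 log₁₀(6.53/10)
  = 11.07 − 5 × -0.185 = 11.07 − -0.93 = 12.00.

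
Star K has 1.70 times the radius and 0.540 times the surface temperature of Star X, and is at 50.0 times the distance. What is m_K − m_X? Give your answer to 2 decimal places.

L_K/L_X = (1.70)²(0.540)⁴ = 0.2457.
F_K/F_X = (L_K/L_X)/(d_K/d_X)² = 0.2457/2500 = 9.830×10^-5.
m_K − m_X = −2.5 log₁₀(9.830×10^-5) = 10.02.

10.02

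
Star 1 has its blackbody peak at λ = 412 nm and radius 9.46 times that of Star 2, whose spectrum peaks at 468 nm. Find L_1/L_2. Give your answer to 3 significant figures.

Wien's law gives T ∝ 1/λ_max, so T_1/T_2 = λ_2/λ_1 = 468/412 = 1.136.
Then L ∝ R²T⁴ gives L_1/L_2 = (9.46)² × (1.136)⁴ = 89.49 × 1.665 = 149.0.

149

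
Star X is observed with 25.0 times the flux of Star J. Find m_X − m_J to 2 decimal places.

m_X − m_J = −2.5 log₁₀(F_X/F_J) = −2.5 log₁₀(25.0) = −2.5 × (1.398) = -3.495.

-3.49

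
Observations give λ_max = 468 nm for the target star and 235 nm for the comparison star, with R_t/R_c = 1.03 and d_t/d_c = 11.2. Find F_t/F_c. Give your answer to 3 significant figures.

5.38×10^-4

Wien's law: T_t/T_c = λ_c/λ_t = 235/468 = 0.5021.
L_t/L_c = (R_t/R_c)²(T_t/T_c)⁴ = (1.03)²(0.5021)⁴ = 0.06745.
F_t/F_c = (L_t/L_c)/(d_t/d_c)² = 0.06745/(11.2)² = 5.377×10^-4.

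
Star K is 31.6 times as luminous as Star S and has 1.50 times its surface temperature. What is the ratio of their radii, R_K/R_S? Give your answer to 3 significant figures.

L ∝ R²T⁴ gives R ∝ √L / T², so
R_K/R_S = √(31.6) / (1.50)² = 5.621 / 2.250 = 2.498.

2.50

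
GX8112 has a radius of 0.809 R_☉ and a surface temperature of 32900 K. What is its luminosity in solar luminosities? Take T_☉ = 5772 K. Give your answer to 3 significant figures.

L/L_☉ = (R/R_☉)² (T/T_☉)⁴ = (0.809)² × (32900/5772)⁴
       = 0.6545 × (5.700)⁴ = 0.6545 × 1056 = 690.8.

691 solar luminosities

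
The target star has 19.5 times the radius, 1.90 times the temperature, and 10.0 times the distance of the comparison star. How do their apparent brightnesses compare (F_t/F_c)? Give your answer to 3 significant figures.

L_t/L_c = (R_t/R_c)²(T_t/T_c)⁴ = (19.5)² × (1.90)⁴ = 4955.
F_t/F_c = (L_t/L_c)/(d_t/d_c)² = 4955 / (10.0)² = 49.55.

49.6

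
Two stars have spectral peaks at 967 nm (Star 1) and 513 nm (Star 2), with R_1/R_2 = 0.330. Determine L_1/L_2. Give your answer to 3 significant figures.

Wien's law gives T ∝ 1/λ_max, so T_1/T_2 = λ_2/λ_1 = 513/967 = 0.5305.
Then L ∝ R²T⁴ gives L_1/L_2 = (0.330)² × (0.5305)⁴ = 0.1089 × 0.07921 = 0.008626.

0.00863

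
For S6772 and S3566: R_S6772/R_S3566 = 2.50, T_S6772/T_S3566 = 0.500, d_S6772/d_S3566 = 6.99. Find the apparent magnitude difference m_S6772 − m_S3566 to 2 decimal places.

5.24

L_S6772/L_S3566 = (2.50)²(0.500)⁴ = 0.3906.
F_S6772/F_S3566 = (L_S6772/L_S3566)/(d_S6772/d_S3566)² = 0.3906/48.86 = 0.007995.
m_S6772 − m_S3566 = −2.5 log₁₀(0.007995) = 5.24.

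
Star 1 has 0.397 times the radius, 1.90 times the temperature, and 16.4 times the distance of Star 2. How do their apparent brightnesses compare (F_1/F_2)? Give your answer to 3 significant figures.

L_1/L_2 = (R_1/R_2)²(T_1/T_2)⁴ = (0.397)² × (1.90)⁴ = 2.054.
F_1/F_2 = (L_1/L_2)/(d_1/d_2)² = 2.054 / (16.4)² = 0.007637.

0.00764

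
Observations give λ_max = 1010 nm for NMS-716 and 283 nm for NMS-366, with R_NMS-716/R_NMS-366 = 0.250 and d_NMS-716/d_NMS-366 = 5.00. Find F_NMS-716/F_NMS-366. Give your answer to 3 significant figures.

1.54×10^-5

Wien's law: T_NMS-716/T_NMS-366 = λ_NMS-366/λ_NMS-716 = 283/1010 = 0.2802.
L_NMS-716/L_NMS-366 = (R_NMS-716/R_NMS-366)²(T_NMS-716/T_NMS-366)⁴ = (0.250)²(0.2802)⁴ = 3.852×10^-4.
F_NMS-716/F_NMS-366 = (L_NMS-716/L_NMS-366)/(d_NMS-716/d_NMS-366)² = 3.852×10^-4/(5.00)² = 1.541×10^-5.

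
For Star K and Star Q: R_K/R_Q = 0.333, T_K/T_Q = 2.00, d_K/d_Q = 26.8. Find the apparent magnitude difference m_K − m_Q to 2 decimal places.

L_K/L_Q = (0.333)²(2.00)⁴ = 1.774.
F_K/F_Q = (L_K/L_Q)/(d_K/d_Q)² = 1.774/718.2 = 0.002470.
m_K − m_Q = −2.5 log₁₀(0.002470) = 6.52.

6.52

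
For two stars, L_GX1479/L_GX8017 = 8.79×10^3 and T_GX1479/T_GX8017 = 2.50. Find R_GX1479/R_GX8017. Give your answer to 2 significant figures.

15

L ∝ R²T⁴ gives R ∝ √L / T², so
R_GX1479/R_GX8017 = √(8.79×10^3) / (2.50)² = 93.75 / 6.250 = 15.00.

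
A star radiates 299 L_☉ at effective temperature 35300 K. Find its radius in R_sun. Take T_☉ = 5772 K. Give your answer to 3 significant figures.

0.462 R_sun

R/R_☉ = √(L/L_☉) / (T/T_☉)² = √(299) / (6.116)²
       = 17.29 / 37.40 = 0.4623.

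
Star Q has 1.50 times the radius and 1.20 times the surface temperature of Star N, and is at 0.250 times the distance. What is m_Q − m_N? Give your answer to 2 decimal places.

L_Q/L_N = (1.50)²(1.20)⁴ = 4.666.
F_Q/F_N = (L_Q/L_N)/(d_Q/d_N)² = 4.666/0.06250 = 74.65.
m_Q − m_N = −2.5 log₁₀(74.65) = -4.68.

-4.68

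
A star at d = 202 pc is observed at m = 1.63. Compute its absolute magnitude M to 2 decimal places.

M = m − 5 log₁₀(d/10 pc) = 1.63 − 5 log₁₀(202/10)
  = 1.63 − 5 × 1.305 = 1.63 − 6.53 = -4.90.

-4.90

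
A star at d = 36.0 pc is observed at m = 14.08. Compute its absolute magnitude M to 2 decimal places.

M = m − 5 log₁₀(d/10 pc) = 14.08 − 5 log₁₀(36.0/10)
  = 14.08 − 5 × 0.556 = 14.08 − 2.78 = 11.30.

11.30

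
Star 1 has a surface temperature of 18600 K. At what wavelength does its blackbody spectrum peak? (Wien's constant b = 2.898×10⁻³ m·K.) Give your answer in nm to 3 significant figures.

λ_max = b/T = 2.898×10⁻³ / 18600 = 1.56×10^-7 m = 155.8 nm.

156 nm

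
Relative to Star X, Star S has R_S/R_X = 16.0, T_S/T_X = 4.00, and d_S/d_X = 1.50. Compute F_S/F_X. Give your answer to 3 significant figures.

L_S/L_X = (R_S/R_X)²(T_S/T_X)⁴ = (16.0)² × (4.00)⁴ = 6.554×10^4.
F_S/F_X = (L_S/L_X)/(d_S/d_X)² = 6.554×10^4 / (1.50)² = 2.913×10^4.

2.91×10^4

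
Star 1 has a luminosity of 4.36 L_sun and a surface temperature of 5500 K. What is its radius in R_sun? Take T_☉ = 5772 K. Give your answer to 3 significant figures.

2.30 R_sun

R/R_☉ = √(L/L_☉) / (T/T_☉)² = √(4.36) / (0.9529)²
       = 2.088 / 0.9080 = 2.300.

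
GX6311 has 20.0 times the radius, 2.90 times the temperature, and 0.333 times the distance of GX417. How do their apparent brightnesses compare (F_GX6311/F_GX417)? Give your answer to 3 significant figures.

L_GX6311/L_GX417 = (R_GX6311/R_GX417)²(T_GX6311/T_GX417)⁴ = (20.0)² × (2.90)⁴ = 2.829×10^4.
F_GX6311/F_GX417 = (L_GX6311/L_GX417)/(d_GX6311/d_GX417)² = 2.829×10^4 / (0.333)² = 2.551×10^5.

2.55×10^5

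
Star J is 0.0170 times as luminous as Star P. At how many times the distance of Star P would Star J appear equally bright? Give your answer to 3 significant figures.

0.130

Equal flux requires L_J/d_J² = L_P/d_P², so d_J/d_P = √(L_J/L_P)
= √(0.0170) = 0.1304.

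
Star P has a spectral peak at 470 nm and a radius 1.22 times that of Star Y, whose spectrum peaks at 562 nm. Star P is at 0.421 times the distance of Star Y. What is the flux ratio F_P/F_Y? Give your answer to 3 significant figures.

Wien's law: T_P/T_Y = λ_Y/λ_P = 562/470 = 1.196.
L_P/L_Y = (R_P/R_Y)²(T_P/T_Y)⁴ = (1.22)²(1.196)⁴ = 3.043.
F_P/F_Y = (L_P/L_Y)/(d_P/d_Y)² = 3.043/(0.421)² = 17.17.

17.2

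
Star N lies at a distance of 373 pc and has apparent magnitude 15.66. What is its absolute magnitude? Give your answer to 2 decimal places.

7.80

M = m − 5 log₁₀(d/10 pc) = 15.66 − 5 log₁₀(373/10)
  = 15.66 − 5 × 1.572 = 15.66 − 7.86 = 7.80.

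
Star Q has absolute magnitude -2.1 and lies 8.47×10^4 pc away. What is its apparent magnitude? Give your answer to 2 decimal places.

17.54

m = M + 5 log₁₀(d/10 pc) = -2.1 + 5 log₁₀(8.47×10^4/10)
  = -2.1 + 5 × 3.928 = -2.1 + 19.64 = 17.54.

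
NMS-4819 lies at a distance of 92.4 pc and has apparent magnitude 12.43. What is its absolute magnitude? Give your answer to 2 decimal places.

M = m − 5 log₁₀(d/10 pc) = 12.43 − 5 log₁₀(92.4/10)
  = 12.43 − 5 × 0.966 = 12.43 − 4.83 = 7.60.

7.60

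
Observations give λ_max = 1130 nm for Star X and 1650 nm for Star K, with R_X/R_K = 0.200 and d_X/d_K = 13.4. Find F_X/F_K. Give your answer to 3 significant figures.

0.00101

Wien's law: T_X/T_K = λ_K/λ_X = 1650/1130 = 1.460.
L_X/L_K = (R_X/R_K)²(T_X/T_K)⁴ = (0.200)²(1.460)⁴ = 0.1818.
F_X/F_K = (L_X/L_K)/(d_X/d_K)² = 0.1818/(13.4)² = 0.001013.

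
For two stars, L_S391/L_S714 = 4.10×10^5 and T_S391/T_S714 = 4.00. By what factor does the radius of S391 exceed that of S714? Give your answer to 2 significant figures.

L ∝ R²T⁴ gives R ∝ √L / T², so
R_S391/R_S714 = √(4.10×10^5) / (4.00)² = 640.3 / 16.00 = 40.02.

40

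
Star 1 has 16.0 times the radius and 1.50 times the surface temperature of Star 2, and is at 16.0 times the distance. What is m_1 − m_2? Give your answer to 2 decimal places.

-1.76

L_1/L_2 = (16.0)²(1.50)⁴ = 1296.
F_1/F_2 = (L_1/L_2)/(d_1/d_2)² = 1296/256.0 = 5.062.
m_1 − m_2 = −2.5 log₁₀(5.062) = -1.76.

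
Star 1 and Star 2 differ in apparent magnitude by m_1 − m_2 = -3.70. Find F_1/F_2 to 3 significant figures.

F_1/F_2 = 10^(−(m_1 − m_2)/2.5) = 10^(3.70/2.5) = 10^1.480 = 30.20.

30.2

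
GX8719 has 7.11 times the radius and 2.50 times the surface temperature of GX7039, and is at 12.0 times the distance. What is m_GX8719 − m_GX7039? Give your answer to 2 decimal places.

L_GX8719/L_GX7039 = (7.11)²(2.50)⁴ = 1975.
F_GX8719/F_GX7039 = (L_GX8719/L_GX7039)/(d_GX8719/d_GX7039)² = 1975/144.0 = 13.71.
m_GX8719 − m_GX7039 = −2.5 log₁₀(13.71) = -2.84.

-2.84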